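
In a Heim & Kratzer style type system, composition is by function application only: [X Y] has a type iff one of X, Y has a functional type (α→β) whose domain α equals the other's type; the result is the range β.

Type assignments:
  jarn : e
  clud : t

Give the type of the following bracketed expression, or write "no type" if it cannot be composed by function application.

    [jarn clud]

[jarn clud]: e and t cannot combine by function application — type clash.

no type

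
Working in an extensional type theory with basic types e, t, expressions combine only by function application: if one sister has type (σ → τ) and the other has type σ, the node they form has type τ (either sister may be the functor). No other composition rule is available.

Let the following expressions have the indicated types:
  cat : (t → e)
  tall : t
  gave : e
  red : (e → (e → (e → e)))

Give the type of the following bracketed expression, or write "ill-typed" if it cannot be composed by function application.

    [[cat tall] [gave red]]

(e → e)

[cat tall]: (t → e) applied to t yields e.
[gave red]: (e → (e → (e → e))) applied to e yields (e → (e → e)).
[[cat tall] [gave red]]: (e → (e → e)) applied to e yields (e → e).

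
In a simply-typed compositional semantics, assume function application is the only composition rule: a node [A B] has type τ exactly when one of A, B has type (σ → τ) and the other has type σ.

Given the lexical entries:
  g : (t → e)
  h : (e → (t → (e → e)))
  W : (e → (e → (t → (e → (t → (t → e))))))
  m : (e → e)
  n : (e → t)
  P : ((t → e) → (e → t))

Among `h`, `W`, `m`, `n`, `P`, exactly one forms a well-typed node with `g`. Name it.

P

h : (e → (t → (e → e))) — g needs t; h needs e; neither fits.
W : (e → (e → (t → (e → (t → (t → e)))))) — g needs t; W needs e; neither fits.
m : (e → e) — g needs t; m needs e; neither fits.
n : (e → t) — g needs t; n needs e; neither fits.
P — combines: P : ((t → e) → (e → t)) takes g : (t → e) as argument, giving (e → t).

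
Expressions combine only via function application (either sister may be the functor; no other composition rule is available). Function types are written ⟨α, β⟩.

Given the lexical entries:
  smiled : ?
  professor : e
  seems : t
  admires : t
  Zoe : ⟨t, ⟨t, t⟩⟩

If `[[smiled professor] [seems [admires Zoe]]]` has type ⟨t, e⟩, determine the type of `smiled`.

At [[smiled professor] [seems [admires Zoe]]] (required: ⟨t, e⟩): [seems [admires Zoe]] is t, which is not a function with range ⟨t, e⟩; hence [smiled professor] is the functor — type ⟨t, ⟨t, e⟩⟩.
At [smiled professor] (required: ⟨t, ⟨t, e⟩⟩): professor is e, which is not a function with range ⟨t, ⟨t, e⟩⟩; hence smiled is the functor — type ⟨e, ⟨t, ⟨t, e⟩⟩⟩.

⟨e, ⟨t, ⟨t, e⟩⟩⟩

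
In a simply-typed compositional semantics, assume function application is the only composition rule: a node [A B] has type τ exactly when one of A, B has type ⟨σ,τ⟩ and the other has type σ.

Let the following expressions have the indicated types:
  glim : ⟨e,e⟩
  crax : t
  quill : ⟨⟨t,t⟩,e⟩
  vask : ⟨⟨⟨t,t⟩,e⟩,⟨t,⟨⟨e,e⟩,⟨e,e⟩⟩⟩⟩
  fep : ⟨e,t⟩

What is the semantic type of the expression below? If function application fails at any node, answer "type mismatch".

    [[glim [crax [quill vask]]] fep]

type mismatch

[quill vask]: vask is ⟨⟨⟨t,t⟩,e⟩,⟨t,⟨⟨e,e⟩,⟨e,e⟩⟩⟩⟩, quill is ⟨⟨t,t⟩,e⟩; result ⟨t,⟨⟨e,e⟩,⟨e,e⟩⟩⟩.
[crax [quill vask]]: [quill vask] is ⟨t,⟨⟨e,e⟩,⟨e,e⟩⟩⟩, crax is t; result ⟨⟨e,e⟩,⟨e,e⟩⟩.
[glim [crax [quill vask]]]: [crax [quill vask]] is ⟨⟨e,e⟩,⟨e,e⟩⟩, glim is ⟨e,e⟩; result ⟨e,e⟩.
[[glim [crax [quill vask]]] fep]: ⟨e,e⟩ and ⟨e,t⟩ cannot combine by function application — type clash.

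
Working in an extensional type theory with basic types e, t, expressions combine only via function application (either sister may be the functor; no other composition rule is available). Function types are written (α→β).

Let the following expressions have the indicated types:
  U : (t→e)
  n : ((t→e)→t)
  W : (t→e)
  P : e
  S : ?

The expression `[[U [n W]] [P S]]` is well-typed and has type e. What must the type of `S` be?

(e→(e→e))

[[U [n W]] [P S]] must have type e. The sister [U [n W]] has type e; that is not a function onto e, so [P S] must be the functor, of type (e→e).
[P S] must have type (e→e). The sister P has type e; that is not a function onto (e→e), so S must be the functor, of type (e→(e→e)).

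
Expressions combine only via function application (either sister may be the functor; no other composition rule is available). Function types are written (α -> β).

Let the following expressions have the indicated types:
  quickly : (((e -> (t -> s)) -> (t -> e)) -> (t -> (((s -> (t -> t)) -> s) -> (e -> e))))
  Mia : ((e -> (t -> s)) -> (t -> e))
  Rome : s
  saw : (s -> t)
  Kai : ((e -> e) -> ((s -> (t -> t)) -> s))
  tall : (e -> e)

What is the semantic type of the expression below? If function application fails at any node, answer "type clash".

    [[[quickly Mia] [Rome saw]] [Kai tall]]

[quickly Mia] — quickly of type (((e -> (t -> s)) -> (t -> e)) -> (t -> (((s -> (t -> t)) -> s) -> (e -> e)))) combines with Mia of type ((e -> (t -> s)) -> (t -> e)): type (t -> (((s -> (t -> t)) -> s) -> (e -> e))).
[Rome saw] — saw of type (s -> t) combines with Rome of type s: type t.
[[quickly Mia] [Rome saw]] — [quickly Mia] of type (t -> (((s -> (t -> t)) -> s) -> (e -> e))) combines with [Rome saw] of type t: type (((s -> (t -> t)) -> s) -> (e -> e)).
[Kai tall] — Kai of type ((e -> e) -> ((s -> (t -> t)) -> s)) combines with tall of type (e -> e): type ((s -> (t -> t)) -> s).
[[[quickly Mia] [Rome saw]] [Kai tall]] — [[quickly Mia] [Rome saw]] of type (((s -> (t -> t)) -> s) -> (e -> e)) combines with [Kai tall] of type ((s -> (t -> t)) -> s): type (e -> e).

(e -> e)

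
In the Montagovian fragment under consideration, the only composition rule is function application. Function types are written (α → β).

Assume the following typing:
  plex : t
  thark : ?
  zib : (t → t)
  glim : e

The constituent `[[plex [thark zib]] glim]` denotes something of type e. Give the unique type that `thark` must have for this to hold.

[[plex [thark zib]] glim] must have type e. The sister glim has type e; that is not a function onto e, so [plex [thark zib]] must be the functor, of type (e → e).
[plex [thark zib]] must have type (e → e). The sister plex has type t; that is not a function onto (e → e), so [thark zib] must be the functor, of type (t → (e → e)).
[thark zib] must have type (t → (e → e)). The sister zib has type (t → t); that is not a function onto (t → (e → e)), so thark must be the functor, of type ((t → t) → (t → (e → e))).

((t → t) → (t → (e → e)))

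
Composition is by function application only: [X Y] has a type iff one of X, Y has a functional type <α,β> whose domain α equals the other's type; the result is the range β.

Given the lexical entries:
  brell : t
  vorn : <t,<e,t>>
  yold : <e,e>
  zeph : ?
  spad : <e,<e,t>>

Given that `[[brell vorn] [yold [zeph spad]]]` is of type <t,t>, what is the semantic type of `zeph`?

<<e,<e,t>>,<<e,e>,<<e,t>,<t,t>>>>

[[brell vorn] [yold [zeph spad]]] must have type <t,t>. The sister [brell vorn] has type <e,t>; that is not a function onto <t,t>, so [yold [zeph spad]] must be the functor, of type <<e,t>,<t,t>>.
[yold [zeph spad]] must have type <<e,t>,<t,t>>. The sister yold has type <e,e>; that is not a function onto <<e,t>,<t,t>>, so [zeph spad] must be the functor, of type <<e,e>,<<e,t>,<t,t>>>.
[zeph spad] must have type <<e,e>,<<e,t>,<t,t>>>. The sister spad has type <e,<e,t>>; that is not a function onto <<e,e>,<<e,t>,<t,t>>>, so zeph must be the functor, of type <<e,<e,t>>,<<e,e>,<<e,t>,<t,t>>>>.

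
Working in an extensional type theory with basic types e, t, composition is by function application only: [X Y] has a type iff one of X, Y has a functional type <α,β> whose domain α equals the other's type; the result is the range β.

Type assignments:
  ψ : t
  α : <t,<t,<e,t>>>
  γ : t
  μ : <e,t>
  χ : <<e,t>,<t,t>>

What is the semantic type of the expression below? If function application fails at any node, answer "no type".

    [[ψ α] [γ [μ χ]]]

[ψ α]: α is <t,<t,<e,t>>>, ψ is t; result <t,<e,t>>.
[μ χ]: χ is <<e,t>,<t,t>>, μ is <e,t>; result <t,t>.
[γ [μ χ]]: [μ χ] is <t,t>, γ is t; result t.
[[ψ α] [γ [μ χ]]]: [ψ α] is <t,<e,t>>, [γ [μ χ]] is t; result <e,t>.

<e,t>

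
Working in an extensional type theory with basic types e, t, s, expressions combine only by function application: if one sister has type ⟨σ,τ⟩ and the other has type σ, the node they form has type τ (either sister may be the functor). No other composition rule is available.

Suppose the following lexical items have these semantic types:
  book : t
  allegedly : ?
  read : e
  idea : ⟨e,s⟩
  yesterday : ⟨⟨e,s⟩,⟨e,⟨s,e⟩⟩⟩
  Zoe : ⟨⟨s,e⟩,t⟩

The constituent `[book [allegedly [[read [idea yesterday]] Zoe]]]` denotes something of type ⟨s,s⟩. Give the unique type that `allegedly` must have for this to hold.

⟨t,⟨t,⟨s,s⟩⟩⟩

At [book [allegedly [[read [idea yesterday]] Zoe]]] (required: ⟨s,s⟩): book is t, which is not a function with range ⟨s,s⟩; hence [allegedly [[read [idea yesterday]] Zoe]] is the functor — type ⟨t,⟨s,s⟩⟩.
At [allegedly [[read [idea yesterday]] Zoe]] (required: ⟨t,⟨s,s⟩⟩): [[read [idea yesterday]] Zoe] is t, which is not a function with range ⟨t,⟨s,s⟩⟩; hence allegedly is the functor — type ⟨t,⟨t,⟨s,s⟩⟩⟩.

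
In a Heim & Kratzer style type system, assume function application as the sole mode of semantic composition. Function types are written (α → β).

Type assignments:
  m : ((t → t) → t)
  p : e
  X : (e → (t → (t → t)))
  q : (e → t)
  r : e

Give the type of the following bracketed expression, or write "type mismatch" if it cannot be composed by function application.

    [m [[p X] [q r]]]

t

[p X] — X of type (e → (t → (t → t))) combines with p of type e: type (t → (t → t)).
[q r] — q of type (e → t) combines with r of type e: type t.
[[p X] [q r]] — [p X] of type (t → (t → t)) combines with [q r] of type t: type (t → t).
[m [[p X] [q r]]] — m of type ((t → t) → t) combines with [[p X] [q r]] of type (t → t): type t.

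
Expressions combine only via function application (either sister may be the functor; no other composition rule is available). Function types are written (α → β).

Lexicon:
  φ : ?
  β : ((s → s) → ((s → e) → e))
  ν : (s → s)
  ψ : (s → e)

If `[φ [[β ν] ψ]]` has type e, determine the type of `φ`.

For [φ [[β ν] ψ]] to have type e with [[β ν] ψ] of type e, φ must be the function: φ : (e → e).

(e → e)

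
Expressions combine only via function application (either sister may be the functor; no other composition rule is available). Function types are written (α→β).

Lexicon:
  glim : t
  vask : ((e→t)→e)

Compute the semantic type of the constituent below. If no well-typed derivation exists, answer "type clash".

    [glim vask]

[glim vask]: t with ((e→t)→e) — neither is a function whose domain matches the other; composition fails here.

type clash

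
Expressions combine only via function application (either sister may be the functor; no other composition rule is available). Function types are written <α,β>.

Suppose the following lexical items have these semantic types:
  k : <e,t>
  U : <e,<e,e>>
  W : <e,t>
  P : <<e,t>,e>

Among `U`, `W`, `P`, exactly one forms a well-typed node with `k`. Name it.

U : <e,<e,e>> — does not combine with k.
W : <e,t> — does not combine with k.
P — combines: P : <<e,t>,e> takes k : <e,t> as argument, giving e.

P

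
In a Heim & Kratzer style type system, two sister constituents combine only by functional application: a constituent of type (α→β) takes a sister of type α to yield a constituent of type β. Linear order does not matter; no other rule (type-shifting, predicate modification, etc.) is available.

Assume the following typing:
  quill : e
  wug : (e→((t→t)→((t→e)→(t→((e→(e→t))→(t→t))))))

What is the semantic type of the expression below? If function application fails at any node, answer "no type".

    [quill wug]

[quill wug] — wug of type (e→((t→t)→((t→e)→(t→((e→(e→t))→(t→t)))))) combines with quill of type e: type ((t→t)→((t→e)→(t→((e→(e→t))→(t→t))))).

((t→t)→((t→e)→(t→((e→(e→t))→(t→t)))))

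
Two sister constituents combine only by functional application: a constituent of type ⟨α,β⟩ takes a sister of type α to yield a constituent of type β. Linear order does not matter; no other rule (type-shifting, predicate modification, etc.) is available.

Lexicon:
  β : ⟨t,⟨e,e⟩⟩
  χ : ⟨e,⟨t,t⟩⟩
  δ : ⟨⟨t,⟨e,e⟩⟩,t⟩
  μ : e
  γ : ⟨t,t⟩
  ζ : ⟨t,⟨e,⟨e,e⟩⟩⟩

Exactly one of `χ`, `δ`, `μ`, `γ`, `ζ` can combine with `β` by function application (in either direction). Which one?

χ : ⟨e,⟨t,t⟩⟩ — neither side's domain matches the other.
δ — combines: δ : ⟨⟨t,⟨e,e⟩⟩,t⟩ takes β : ⟨t,⟨e,e⟩⟩ as argument, giving t.
μ : e — neither side's domain matches the other.
γ : ⟨t,t⟩ — neither side's domain matches the other.
ζ : ⟨t,⟨e,⟨e,e⟩⟩⟩ — neither side's domain matches the other.

δ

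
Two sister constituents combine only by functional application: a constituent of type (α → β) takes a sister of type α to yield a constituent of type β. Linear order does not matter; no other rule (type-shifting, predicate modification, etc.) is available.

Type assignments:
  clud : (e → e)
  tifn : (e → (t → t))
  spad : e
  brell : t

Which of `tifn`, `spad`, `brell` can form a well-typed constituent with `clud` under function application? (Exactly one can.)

spad

tifn : (e → (t → t)) — no; clud wants e, and tifn wants e.
spad — combines: clud : (e → e) takes spad : e as argument, giving e.
brell : t — no; clud wants e, and brell wants nothing (atomic).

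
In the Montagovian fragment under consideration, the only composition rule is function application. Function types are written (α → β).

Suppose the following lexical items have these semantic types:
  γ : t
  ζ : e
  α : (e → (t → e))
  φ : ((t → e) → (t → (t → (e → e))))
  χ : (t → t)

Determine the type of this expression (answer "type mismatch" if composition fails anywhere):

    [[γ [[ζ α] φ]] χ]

At [ζ α], α : (e → (t → e)) takes ζ : e, giving (t → e).
At [[ζ α] φ], φ : ((t → e) → (t → (t → (e → e)))) takes [ζ α] : (t → e), giving (t → (t → (e → e))).
At [γ [[ζ α] φ]], [[ζ α] φ] : (t → (t → (e → e))) takes γ : t, giving (t → (e → e)).
[[γ [[ζ α] φ]] χ]: (t → (e → e)) with (t → t) — neither is a function whose domain matches the other; composition fails here.

type mismatch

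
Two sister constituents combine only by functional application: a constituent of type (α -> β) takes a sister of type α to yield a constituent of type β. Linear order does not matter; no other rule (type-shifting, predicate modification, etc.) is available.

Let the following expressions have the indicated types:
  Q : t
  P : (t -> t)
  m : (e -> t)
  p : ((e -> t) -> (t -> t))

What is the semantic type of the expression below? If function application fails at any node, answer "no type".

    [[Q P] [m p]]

[Q P]: functor P : (t -> t), argument Q : t; result t.
[m p]: functor p : ((e -> t) -> (t -> t)), argument m : (e -> t); result (t -> t).
[[Q P] [m p]]: functor [m p] : (t -> t), argument [Q P] : t; result t.

t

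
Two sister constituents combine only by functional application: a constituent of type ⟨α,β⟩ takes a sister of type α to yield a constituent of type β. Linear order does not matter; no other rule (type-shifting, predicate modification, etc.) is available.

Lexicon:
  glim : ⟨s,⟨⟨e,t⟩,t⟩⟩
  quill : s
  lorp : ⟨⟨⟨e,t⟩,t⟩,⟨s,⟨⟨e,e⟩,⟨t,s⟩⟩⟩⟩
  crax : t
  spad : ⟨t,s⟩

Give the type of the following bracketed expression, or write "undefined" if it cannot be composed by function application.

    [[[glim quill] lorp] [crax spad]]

⟨⟨e,e⟩,⟨t,s⟩⟩

[glim quill]: glim is ⟨s,⟨⟨e,t⟩,t⟩⟩, quill is s; result ⟨⟨e,t⟩,t⟩.
[[glim quill] lorp]: lorp is ⟨⟨⟨e,t⟩,t⟩,⟨s,⟨⟨e,e⟩,⟨t,s⟩⟩⟩⟩, [glim quill] is ⟨⟨e,t⟩,t⟩; result ⟨s,⟨⟨e,e⟩,⟨t,s⟩⟩⟩.
[crax spad]: spad is ⟨t,s⟩, crax is t; result s.
[[[glim quill] lorp] [crax spad]]: [[glim quill] lorp] is ⟨s,⟨⟨e,e⟩,⟨t,s⟩⟩⟩, [crax spad] is s; result ⟨⟨e,e⟩,⟨t,s⟩⟩.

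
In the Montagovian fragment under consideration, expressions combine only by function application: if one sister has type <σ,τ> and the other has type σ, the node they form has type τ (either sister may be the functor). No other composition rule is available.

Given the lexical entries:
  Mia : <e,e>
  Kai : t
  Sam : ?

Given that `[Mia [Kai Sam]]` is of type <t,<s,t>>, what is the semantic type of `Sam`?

<t,<<e,e>,<t,<s,t>>>>

For [Mia [Kai Sam]] to have type <t,<s,t>> with Mia of type <e,e>, [Kai Sam] must be the function: [Kai Sam] : <<e,e>,<t,<s,t>>>.
For [Kai Sam] to have type <<e,e>,<t,<s,t>>> with Kai of type t, Sam must be the function: Sam : <t,<<e,e>,<t,<s,t>>>>.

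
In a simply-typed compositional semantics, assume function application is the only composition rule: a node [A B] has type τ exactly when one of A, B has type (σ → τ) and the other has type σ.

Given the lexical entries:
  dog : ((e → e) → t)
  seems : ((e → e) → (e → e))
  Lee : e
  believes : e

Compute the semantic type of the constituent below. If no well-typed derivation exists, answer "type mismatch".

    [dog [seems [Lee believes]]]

[Lee believes]: e with e — neither is a function whose domain matches the other; composition fails here.

type mismatch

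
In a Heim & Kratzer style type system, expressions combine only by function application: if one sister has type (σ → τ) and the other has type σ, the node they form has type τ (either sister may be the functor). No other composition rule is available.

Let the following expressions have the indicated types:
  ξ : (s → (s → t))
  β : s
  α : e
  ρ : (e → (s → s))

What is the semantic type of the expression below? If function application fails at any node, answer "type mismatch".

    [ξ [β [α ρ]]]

(s → t)

[α ρ]: functor ρ : (e → (s → s)), argument α : e; result (s → s).
[β [α ρ]]: functor [α ρ] : (s → s), argument β : s; result s.
[ξ [β [α ρ]]]: functor ξ : (s → (s → t)), argument [β [α ρ]] : s; result (s → t).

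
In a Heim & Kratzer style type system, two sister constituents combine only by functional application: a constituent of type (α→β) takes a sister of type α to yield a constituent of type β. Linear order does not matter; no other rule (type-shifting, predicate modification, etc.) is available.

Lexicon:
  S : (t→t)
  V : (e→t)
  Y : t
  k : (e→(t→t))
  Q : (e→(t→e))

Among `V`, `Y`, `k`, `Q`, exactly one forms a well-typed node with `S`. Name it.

V : (e→t) — neither side's domain matches the other.
Y — combines: S : (t→t) takes Y : t as argument, giving t.
k : (e→(t→t)) — neither side's domain matches the other.
Q : (e→(t→e)) — neither side's domain matches the other.

Y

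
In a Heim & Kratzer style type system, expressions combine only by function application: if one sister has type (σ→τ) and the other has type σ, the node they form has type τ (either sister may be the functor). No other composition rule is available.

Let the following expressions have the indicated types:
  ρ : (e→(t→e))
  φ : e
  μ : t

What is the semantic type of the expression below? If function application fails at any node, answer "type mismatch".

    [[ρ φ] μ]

[ρ φ] — ρ of type (e→(t→e)) combines with φ of type e: type (t→e).
[[ρ φ] μ] — [ρ φ] of type (t→e) combines with μ of type t: type e.

e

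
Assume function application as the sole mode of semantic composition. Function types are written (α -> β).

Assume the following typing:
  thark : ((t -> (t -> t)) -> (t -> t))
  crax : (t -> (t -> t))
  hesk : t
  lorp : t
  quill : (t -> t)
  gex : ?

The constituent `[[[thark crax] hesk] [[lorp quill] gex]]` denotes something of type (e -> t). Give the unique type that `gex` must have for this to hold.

(t -> (t -> (e -> t)))

At [[[thark crax] hesk] [[lorp quill] gex]] (required: (e -> t)): [[thark crax] hesk] is t, which is not a function with range (e -> t); hence [[lorp quill] gex] is the functor — type (t -> (e -> t)).
At [[lorp quill] gex] (required: (t -> (e -> t))): [lorp quill] is t, which is not a function with range (t -> (e -> t)); hence gex is the functor — type (t -> (t -> (e -> t))).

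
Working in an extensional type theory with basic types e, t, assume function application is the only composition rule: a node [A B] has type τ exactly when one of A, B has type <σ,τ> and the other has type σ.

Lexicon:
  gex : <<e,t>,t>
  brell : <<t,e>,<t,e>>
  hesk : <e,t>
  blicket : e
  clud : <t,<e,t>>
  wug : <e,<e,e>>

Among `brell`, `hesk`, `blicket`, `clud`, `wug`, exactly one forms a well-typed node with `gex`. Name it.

hesk

brell : <<t,e>,<t,e>> — neither side's domain matches the other.
hesk — combines: gex : <<e,t>,t> takes hesk : <e,t> as argument, giving t.
blicket : e — neither side's domain matches the other.
clud : <t,<e,t>> — neither side's domain matches the other.
wug : <e,<e,e>> — neither side's domain matches the other.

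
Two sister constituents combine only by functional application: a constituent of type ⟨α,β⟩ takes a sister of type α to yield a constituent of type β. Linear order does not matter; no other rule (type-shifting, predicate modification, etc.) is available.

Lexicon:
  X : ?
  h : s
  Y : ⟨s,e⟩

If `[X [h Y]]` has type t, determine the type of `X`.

⟨e,t⟩

[X [h Y]] must have type t. The sister [h Y] has type e; that is not a function onto t, so X must be the functor, of type ⟨e,t⟩.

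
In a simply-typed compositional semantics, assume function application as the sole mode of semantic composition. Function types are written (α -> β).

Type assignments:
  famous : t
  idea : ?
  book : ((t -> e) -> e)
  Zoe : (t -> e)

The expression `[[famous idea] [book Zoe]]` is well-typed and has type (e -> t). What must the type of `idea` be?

(t -> (e -> (e -> t)))

For [[famous idea] [book Zoe]] to have type (e -> t) with [book Zoe] of type e, [famous idea] must be the function: [famous idea] : (e -> (e -> t)).
For [famous idea] to have type (e -> (e -> t)) with famous of type t, idea must be the function: idea : (t -> (e -> (e -> t))).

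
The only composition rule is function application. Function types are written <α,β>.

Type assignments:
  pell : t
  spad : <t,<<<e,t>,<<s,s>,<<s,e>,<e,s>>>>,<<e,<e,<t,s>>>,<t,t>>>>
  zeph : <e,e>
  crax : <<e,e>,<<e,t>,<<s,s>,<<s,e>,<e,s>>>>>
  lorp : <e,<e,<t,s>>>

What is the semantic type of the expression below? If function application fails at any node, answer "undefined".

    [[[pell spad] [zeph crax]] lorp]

At [pell spad], spad : <t,<<<e,t>,<<s,s>,<<s,e>,<e,s>>>>,<<e,<e,<t,s>>>,<t,t>>>> takes pell : t, giving <<<e,t>,<<s,s>,<<s,e>,<e,s>>>>,<<e,<e,<t,s>>>,<t,t>>>.
At [zeph crax], crax : <<e,e>,<<e,t>,<<s,s>,<<s,e>,<e,s>>>>> takes zeph : <e,e>, giving <<e,t>,<<s,s>,<<s,e>,<e,s>>>>.
At [[pell spad] [zeph crax]], [pell spad] : <<<e,t>,<<s,s>,<<s,e>,<e,s>>>>,<<e,<e,<t,s>>>,<t,t>>> takes [zeph crax] : <<e,t>,<<s,s>,<<s,e>,<e,s>>>>, giving <<e,<e,<t,s>>>,<t,t>>.
At [[[pell spad] [zeph crax]] lorp], [[pell spad] [zeph crax]] : <<e,<e,<t,s>>>,<t,t>> takes lorp : <e,<e,<t,s>>>, giving <t,t>.

<t,t>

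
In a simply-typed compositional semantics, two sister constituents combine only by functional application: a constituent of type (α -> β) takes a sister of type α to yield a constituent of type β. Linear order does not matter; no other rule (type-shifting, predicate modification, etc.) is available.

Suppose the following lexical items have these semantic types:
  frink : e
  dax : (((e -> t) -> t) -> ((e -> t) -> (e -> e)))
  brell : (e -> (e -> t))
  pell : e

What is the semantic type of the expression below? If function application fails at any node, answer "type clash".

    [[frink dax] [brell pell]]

type clash

At [frink dax]: neither e nor (((e -> t) -> t) -> ((e -> t) -> (e -> e))) can take the other as argument; the node is ill-typed.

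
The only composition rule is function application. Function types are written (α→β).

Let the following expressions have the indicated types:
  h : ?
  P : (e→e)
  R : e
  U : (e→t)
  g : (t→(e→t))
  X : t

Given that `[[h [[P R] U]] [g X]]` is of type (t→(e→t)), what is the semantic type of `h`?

(t→((e→t)→(t→(e→t))))

[[h [[P R] U]] [g X]] must have type (t→(e→t)). The sister [g X] has type (e→t); that is not a function onto (t→(e→t)), so [h [[P R] U]] must be the functor, of type ((e→t)→(t→(e→t))).
[h [[P R] U]] must have type ((e→t)→(t→(e→t))). The sister [[P R] U] has type t; that is not a function onto ((e→t)→(t→(e→t))), so h must be the functor, of type (t→((e→t)→(t→(e→t)))).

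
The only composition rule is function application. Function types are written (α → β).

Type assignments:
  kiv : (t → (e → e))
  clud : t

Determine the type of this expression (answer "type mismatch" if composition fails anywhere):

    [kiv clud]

(e → e)

[kiv clud]: functor kiv : (t → (e → e)), argument clud : t; result (e → e).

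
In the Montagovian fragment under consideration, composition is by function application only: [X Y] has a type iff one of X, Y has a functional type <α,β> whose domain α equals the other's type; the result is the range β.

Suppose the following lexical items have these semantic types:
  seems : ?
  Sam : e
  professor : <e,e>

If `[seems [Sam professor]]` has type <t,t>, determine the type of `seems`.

<e,<t,t>>

[seems [Sam professor]] must have type <t,t>. The sister [Sam professor] has type e; that is not a function onto <t,t>, so seems must be the functor, of type <e,<t,t>>.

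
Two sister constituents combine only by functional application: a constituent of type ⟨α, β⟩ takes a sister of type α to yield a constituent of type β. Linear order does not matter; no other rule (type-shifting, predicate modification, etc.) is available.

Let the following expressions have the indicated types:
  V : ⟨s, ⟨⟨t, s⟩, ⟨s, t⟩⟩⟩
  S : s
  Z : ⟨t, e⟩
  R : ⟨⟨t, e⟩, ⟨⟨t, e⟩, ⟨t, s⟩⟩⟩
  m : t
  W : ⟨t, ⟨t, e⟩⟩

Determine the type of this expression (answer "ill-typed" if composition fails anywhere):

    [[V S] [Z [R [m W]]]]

At [V S], V : ⟨s, ⟨⟨t, s⟩, ⟨s, t⟩⟩⟩ takes S : s, giving ⟨⟨t, s⟩, ⟨s, t⟩⟩.
At [m W], W : ⟨t, ⟨t, e⟩⟩ takes m : t, giving ⟨t, e⟩.
At [R [m W]], R : ⟨⟨t, e⟩, ⟨⟨t, e⟩, ⟨t, s⟩⟩⟩ takes [m W] : ⟨t, e⟩, giving ⟨⟨t, e⟩, ⟨t, s⟩⟩.
At [Z [R [m W]]], [R [m W]] : ⟨⟨t, e⟩, ⟨t, s⟩⟩ takes Z : ⟨t, e⟩, giving ⟨t, s⟩.
At [[V S] [Z [R [m W]]]], [V S] : ⟨⟨t, s⟩, ⟨s, t⟩⟩ takes [Z [R [m W]]] : ⟨t, s⟩, giving ⟨s, t⟩.

⟨s, t⟩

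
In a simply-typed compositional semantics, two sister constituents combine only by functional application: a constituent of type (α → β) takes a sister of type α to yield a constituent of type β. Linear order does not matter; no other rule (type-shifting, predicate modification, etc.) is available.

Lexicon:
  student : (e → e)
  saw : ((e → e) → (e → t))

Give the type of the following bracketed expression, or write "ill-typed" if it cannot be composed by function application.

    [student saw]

At [student saw], saw : ((e → e) → (e → t)) takes student : (e → e), giving (e → t).

(e → t)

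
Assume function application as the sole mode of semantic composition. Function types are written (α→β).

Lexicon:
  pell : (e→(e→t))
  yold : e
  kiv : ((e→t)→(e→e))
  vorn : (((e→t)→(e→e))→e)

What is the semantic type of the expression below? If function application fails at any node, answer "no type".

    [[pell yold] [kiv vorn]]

t

[pell yold]: functor pell : (e→(e→t)), argument yold : e; result (e→t).
[kiv vorn]: functor vorn : (((e→t)→(e→e))→e), argument kiv : ((e→t)→(e→e)); result e.
[[pell yold] [kiv vorn]]: functor [pell yold] : (e→t), argument [kiv vorn] : e; result t.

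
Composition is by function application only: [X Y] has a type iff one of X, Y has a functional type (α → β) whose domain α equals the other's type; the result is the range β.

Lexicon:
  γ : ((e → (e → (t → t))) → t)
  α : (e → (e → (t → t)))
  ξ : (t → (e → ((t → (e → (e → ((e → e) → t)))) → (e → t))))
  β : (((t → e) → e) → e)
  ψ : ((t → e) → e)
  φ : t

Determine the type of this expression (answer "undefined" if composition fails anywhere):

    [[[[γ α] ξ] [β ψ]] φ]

undefined

At [γ α], γ : ((e → (e → (t → t))) → t) takes α : (e → (e → (t → t))), giving t.
At [[γ α] ξ], ξ : (t → (e → ((t → (e → (e → ((e → e) → t)))) → (e → t)))) takes [γ α] : t, giving (e → ((t → (e → (e → ((e → e) → t)))) → (e → t))).
At [β ψ], β : (((t → e) → e) → e) takes ψ : ((t → e) → e), giving e.
At [[[γ α] ξ] [β ψ]], [[γ α] ξ] : (e → ((t → (e → (e → ((e → e) → t)))) → (e → t))) takes [β ψ] : e, giving ((t → (e → (e → ((e → e) → t)))) → (e → t)).
At [[[[γ α] ξ] [β ψ]] φ]: neither ((t → (e → (e → ((e → e) → t)))) → (e → t)) nor t can take the other as argument; the node is ill-typed.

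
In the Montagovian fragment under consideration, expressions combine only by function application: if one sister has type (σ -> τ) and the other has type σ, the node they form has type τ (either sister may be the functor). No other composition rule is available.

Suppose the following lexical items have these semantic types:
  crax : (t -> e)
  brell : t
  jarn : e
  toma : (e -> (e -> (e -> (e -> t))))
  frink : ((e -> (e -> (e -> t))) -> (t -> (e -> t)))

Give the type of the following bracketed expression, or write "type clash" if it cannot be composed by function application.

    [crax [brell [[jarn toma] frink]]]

type clash

At [jarn toma], toma : (e -> (e -> (e -> (e -> t)))) takes jarn : e, giving (e -> (e -> (e -> t))).
At [[jarn toma] frink], frink : ((e -> (e -> (e -> t))) -> (t -> (e -> t))) takes [jarn toma] : (e -> (e -> (e -> t))), giving (t -> (e -> t)).
At [brell [[jarn toma] frink]], [[jarn toma] frink] : (t -> (e -> t)) takes brell : t, giving (e -> t).
At [crax [brell [[jarn toma] frink]]]: neither (t -> e) nor (e -> t) can take the other as argument; the node is ill-typed.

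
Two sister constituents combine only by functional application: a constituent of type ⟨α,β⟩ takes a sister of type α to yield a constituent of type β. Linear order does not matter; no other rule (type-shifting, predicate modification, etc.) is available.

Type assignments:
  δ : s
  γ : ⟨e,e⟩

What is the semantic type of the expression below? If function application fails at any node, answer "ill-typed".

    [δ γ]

[δ γ]: s and ⟨e,e⟩ cannot combine by function application — type clash.

ill-typed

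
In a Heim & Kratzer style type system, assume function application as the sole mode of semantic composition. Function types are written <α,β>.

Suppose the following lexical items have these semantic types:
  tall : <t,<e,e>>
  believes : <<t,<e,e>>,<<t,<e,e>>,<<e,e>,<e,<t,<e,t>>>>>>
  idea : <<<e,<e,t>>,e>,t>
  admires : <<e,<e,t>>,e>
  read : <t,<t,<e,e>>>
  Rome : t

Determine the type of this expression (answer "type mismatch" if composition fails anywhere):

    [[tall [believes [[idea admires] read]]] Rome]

[idea admires] — idea of type <<<e,<e,t>>,e>,t> combines with admires of type <<e,<e,t>>,e>: type t.
[[idea admires] read] — read of type <t,<t,<e,e>>> combines with [idea admires] of type t: type <t,<e,e>>.
[believes [[idea admires] read]] — believes of type <<t,<e,e>>,<<t,<e,e>>,<<e,e>,<e,<t,<e,t>>>>>> combines with [[idea admires] read] of type <t,<e,e>>: type <<t,<e,e>>,<<e,e>,<e,<t,<e,t>>>>>.
[tall [believes [[idea admires] read]]] — [believes [[idea admires] read]] of type <<t,<e,e>>,<<e,e>,<e,<t,<e,t>>>>> combines with tall of type <t,<e,e>>: type <<e,e>,<e,<t,<e,t>>>>.
[[tall [believes [[idea admires] read]]] Rome]: <<e,e>,<e,<t,<e,t>>>> and t cannot combine by function application — type clash.

type mismatch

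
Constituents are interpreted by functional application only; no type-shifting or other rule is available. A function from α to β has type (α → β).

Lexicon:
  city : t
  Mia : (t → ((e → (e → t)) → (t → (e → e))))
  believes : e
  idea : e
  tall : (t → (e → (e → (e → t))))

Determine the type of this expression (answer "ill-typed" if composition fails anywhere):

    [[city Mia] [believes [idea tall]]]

[city Mia]: Mia is (t → ((e → (e → t)) → (t → (e → e)))), city is t; result ((e → (e → t)) → (t → (e → e))).
[idea tall]: e and (t → (e → (e → (e → t)))) cannot combine by function application — type clash.

ill-typed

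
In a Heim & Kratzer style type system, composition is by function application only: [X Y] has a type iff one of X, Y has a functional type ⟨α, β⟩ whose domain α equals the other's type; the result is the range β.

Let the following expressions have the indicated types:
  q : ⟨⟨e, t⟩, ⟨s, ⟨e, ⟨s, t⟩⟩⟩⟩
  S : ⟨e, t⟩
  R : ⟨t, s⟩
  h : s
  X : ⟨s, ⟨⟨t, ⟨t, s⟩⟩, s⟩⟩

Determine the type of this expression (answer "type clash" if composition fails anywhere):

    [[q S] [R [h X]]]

type clash

[q S]: functor q : ⟨⟨e, t⟩, ⟨s, ⟨e, ⟨s, t⟩⟩⟩⟩, argument S : ⟨e, t⟩; result ⟨s, ⟨e, ⟨s, t⟩⟩⟩.
[h X]: functor X : ⟨s, ⟨⟨t, ⟨t, s⟩⟩, s⟩⟩, argument h : s; result ⟨⟨t, ⟨t, s⟩⟩, s⟩.
[R [h X]]: ⟨t, s⟩ with ⟨⟨t, ⟨t, s⟩⟩, s⟩ — neither is a function whose domain matches the other; composition fails here.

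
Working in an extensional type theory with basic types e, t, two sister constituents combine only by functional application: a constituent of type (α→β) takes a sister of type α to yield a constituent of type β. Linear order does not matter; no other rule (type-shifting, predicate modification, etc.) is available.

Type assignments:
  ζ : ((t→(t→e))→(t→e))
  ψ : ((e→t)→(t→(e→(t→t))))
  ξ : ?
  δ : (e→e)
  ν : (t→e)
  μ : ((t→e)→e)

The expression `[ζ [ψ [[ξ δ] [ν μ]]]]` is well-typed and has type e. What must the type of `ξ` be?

((e→e)→(e→(((e→t)→(t→(e→(t→t))))→(((t→(t→e))→(t→e))→e))))

At [ζ [ψ [[ξ δ] [ν μ]]]] (required: e): ζ is ((t→(t→e))→(t→e)), which is not a function with range e; hence [ψ [[ξ δ] [ν μ]]] is the functor — type (((t→(t→e))→(t→e))→e).
At [ψ [[ξ δ] [ν μ]]] (required: (((t→(t→e))→(t→e))→e)): ψ is ((e→t)→(t→(e→(t→t)))), which is not a function with range (((t→(t→e))→(t→e))→e); hence [[ξ δ] [ν μ]] is the functor — type (((e→t)→(t→(e→(t→t))))→(((t→(t→e))→(t→e))→e)).
At [[ξ δ] [ν μ]] (required: (((e→t)→(t→(e→(t→t))))→(((t→(t→e))→(t→e))→e))): [ν μ] is e, which is not a function with range (((e→t)→(t→(e→(t→t))))→(((t→(t→e))→(t→e))→e)); hence [ξ δ] is the functor — type (e→(((e→t)→(t→(e→(t→t))))→(((t→(t→e))→(t→e))→e))).
At [ξ δ] (required: (e→(((e→t)→(t→(e→(t→t))))→(((t→(t→e))→(t→e))→e)))): δ is (e→e), which is not a function with range (e→(((e→t)→(t→(e→(t→t))))→(((t→(t→e))→(t→e))→e))); hence ξ is the functor — type ((e→e)→(e→(((e→t)→(t→(e→(t→t))))→(((t→(t→e))→(t→e))→e)))).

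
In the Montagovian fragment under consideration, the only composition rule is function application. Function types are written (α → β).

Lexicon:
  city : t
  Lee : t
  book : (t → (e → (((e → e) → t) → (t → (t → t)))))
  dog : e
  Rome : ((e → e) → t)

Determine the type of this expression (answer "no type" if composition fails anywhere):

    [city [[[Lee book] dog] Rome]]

(t → t)

[Lee book]: book is (t → (e → (((e → e) → t) → (t → (t → t))))), Lee is t; result (e → (((e → e) → t) → (t → (t → t)))).
[[Lee book] dog]: [Lee book] is (e → (((e → e) → t) → (t → (t → t)))), dog is e; result (((e → e) → t) → (t → (t → t))).
[[[Lee book] dog] Rome]: [[Lee book] dog] is (((e → e) → t) → (t → (t → t))), Rome is ((e → e) → t); result (t → (t → t)).
[city [[[Lee book] dog] Rome]]: [[[Lee book] dog] Rome] is (t → (t → t)), city is t; result (t → t).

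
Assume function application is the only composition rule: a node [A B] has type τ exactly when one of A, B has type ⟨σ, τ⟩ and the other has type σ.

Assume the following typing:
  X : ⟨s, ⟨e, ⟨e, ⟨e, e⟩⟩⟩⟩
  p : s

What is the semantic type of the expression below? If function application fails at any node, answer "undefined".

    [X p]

⟨e, ⟨e, ⟨e, e⟩⟩⟩

[X p]: functor X : ⟨s, ⟨e, ⟨e, ⟨e, e⟩⟩⟩⟩, argument p : s; result ⟨e, ⟨e, ⟨e, e⟩⟩⟩.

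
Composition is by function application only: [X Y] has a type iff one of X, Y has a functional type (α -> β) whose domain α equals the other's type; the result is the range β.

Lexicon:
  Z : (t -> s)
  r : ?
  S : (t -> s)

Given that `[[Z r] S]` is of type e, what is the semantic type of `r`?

((t -> s) -> ((t -> s) -> e))

For [[Z r] S] to have type e with S of type (t -> s), [Z r] must be the function: [Z r] : ((t -> s) -> e).
For [Z r] to have type ((t -> s) -> e) with Z of type (t -> s), r must be the function: r : ((t -> s) -> ((t -> s) -> e)).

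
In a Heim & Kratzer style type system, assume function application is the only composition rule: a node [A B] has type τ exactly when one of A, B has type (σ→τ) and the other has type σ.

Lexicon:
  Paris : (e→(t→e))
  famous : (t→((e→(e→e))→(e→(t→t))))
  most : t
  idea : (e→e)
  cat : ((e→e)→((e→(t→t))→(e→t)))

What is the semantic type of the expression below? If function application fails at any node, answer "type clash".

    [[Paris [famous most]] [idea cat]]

type clash

[famous most]: functor famous : (t→((e→(e→e))→(e→(t→t)))), argument most : t; result ((e→(e→e))→(e→(t→t))).
[Paris [famous most]]: (e→(t→e)) with ((e→(e→e))→(e→(t→t))) — neither is a function whose domain matches the other; composition fails here.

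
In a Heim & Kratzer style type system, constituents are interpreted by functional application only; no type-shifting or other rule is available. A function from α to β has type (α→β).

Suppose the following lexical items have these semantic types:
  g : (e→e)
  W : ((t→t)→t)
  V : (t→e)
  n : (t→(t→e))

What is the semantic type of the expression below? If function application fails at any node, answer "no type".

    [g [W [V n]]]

no type

[V n]: (t→e) and (t→(t→e)) cannot combine by function application — type clash.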